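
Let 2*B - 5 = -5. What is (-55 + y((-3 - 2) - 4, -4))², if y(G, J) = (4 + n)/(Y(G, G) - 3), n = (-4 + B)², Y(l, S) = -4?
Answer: 164025/49 ≈ 3347.4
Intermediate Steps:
B = 0 (B = 5/2 + (½)*(-5) = 5/2 - 5/2 = 0)
n = 16 (n = (-4 + 0)² = (-4)² = 16)
y(G, J) = -20/7 (y(G, J) = (4 + 16)/(-4 - 3) = 20/(-7) = 20*(-⅐) = -20/7)
(-55 + y((-3 - 2) - 4, -4))² = (-55 - 20/7)² = (-405/7)² = 164025/49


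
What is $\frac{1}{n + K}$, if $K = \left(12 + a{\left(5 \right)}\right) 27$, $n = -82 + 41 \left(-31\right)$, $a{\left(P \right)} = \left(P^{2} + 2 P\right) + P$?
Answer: $\frac{1}{51} \approx 0.019608$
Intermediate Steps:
$a{\left(P \right)} = P^{2} + 3 P$
$n = -1353$ ($n = -82 - 1271 = -1353$)
$K = 1404$ ($K = \left(12 + 5 \left(3 + 5\right)\right) 27 = \left(12 + 5 \cdot 8\right) 27 = \left(12 + 40\right) 27 = 52 \cdot 27 = 1404$)
$\frac{1}{n + K} = \frac{1}{-1353 + 1404} = \frac{1}{51}$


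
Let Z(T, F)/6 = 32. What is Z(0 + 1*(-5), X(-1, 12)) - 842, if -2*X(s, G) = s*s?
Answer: -650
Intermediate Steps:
X(s, G) = -s**2/2 (X(s, G) = -s*s/2 = -s**2/2)
Z(T, F) = 192 (Z(T, F) = 6*32 = 192)
Z(0 + 1*(-5), X(-1, 12)) - 842 = 192 - 842 = -650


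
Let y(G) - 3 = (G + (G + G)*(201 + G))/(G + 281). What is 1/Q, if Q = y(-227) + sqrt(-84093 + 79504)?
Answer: 5418/1292185 - 324*I*sqrt(4589)/16798405 ≈ 0.0041929 - 0.0013066*I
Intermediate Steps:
y(G) = 3 + (G + 2*G*(201 + G))/(281 + G) (y(G) = 3 + (G + (G + G)*(201 + G))/(G + 281) = 3 + (G + (2*G)*(201 + G))/(281 + G) = 3 + (G + 2*G*(201 + G))/(281 + G))
Q = 3913/18 + I*sqrt(4589) (Q = (843 + 2*(-227)**2 + 406*(-227))/(281 - 227) + sqrt(-84093 + 79504) = (843 + 2*51529 - 92162)/54 + sqrt(-4589) = (843 + 103058 - 92162)/54 + I*sqrt(4589) = (1/54)*11739 + I*sqrt(4589) = 3913/18 + I*sqrt(4589) ≈ 217.39 + 67.742*I)
1/Q = 1/(3913/18 + I*sqrt(4589))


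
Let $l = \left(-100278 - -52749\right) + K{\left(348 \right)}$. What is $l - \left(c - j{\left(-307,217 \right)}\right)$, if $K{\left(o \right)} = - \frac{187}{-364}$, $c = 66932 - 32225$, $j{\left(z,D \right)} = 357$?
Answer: $- \frac{29803769}{364} \approx -81879.0$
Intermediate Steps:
$c = 34707$ ($c = 66932 - 32225 = 34707$)
$K{\left(o \right)} = \frac{187}{364}$ ($K{\left(o \right)} = \left(-187\right) \left(- \frac{1}{364}\right) = \frac{187}{364}$)
$l = - \frac{17300369}{364}$ ($l = \left(-100278 - -52749\right) + \frac{187}{364} = \left(-100278 + 52749\right) + \frac{187}{364} = -47529 + \frac{187}{364} = - \frac{17300369}{364} \approx -47529.0$)
$l - \left(c - j{\left(-307,217 \right)}\right) = - \frac{17300369}{364} + \left(357 - 34707\right) = - \frac{17300369}{364} - 34350 = - \frac{29803769}{364}$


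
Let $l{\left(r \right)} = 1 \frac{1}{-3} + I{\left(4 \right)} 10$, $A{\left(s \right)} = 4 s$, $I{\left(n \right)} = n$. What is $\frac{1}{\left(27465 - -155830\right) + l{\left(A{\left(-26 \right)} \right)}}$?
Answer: $\frac{3}{550004} \approx 5.4545 \cdot 10^{-6}$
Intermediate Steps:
$l{\left(r \right)} = \frac{119}{3}$ ($l{\left(r \right)} = 1 \frac{1}{-3} + 4 \cdot 10 = 1 \left(- \frac{1}{3}\right) + 40 = - \frac{1}{3} + 40 = \frac{119}{3}$)
$\frac{1}{\left(27465 - -155830\right) + l{\left(A{\left(-26 \right)} \right)}} = \frac{1}{\left(27465 - -155830\right) + \frac{119}{3}} = \frac{1}{\left(27465 + 155830\right) + \frac{119}{3}} = \frac{1}{183295 + \frac{119}{3}} = \frac{1}{\frac{550004}{3}} = \frac{3}{550004}$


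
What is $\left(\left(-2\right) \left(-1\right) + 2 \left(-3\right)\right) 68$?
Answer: $-272$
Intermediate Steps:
$\left(\left(-2\right) \left(-1\right) + 2 \left(-3\right)\right) 68 = \left(2 - 6\right) 68 = \left(-4\right) 68 = -272$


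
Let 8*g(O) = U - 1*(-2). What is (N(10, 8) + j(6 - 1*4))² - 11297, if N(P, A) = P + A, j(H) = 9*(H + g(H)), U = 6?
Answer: -9272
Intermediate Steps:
g(O) = 1 (g(O) = (6 - 1*(-2))/8 = (6 + 2)/8 = (⅛)*8 = 1)
j(H) = 9 + 9*H (j(H) = 9*(H + 1) = 9*(1 + H) = 9 + 9*H)
N(P, A) = A + P
(N(10, 8) + j(6 - 1*4))² - 11297 = ((8 + 10) + (9 + 9*(6 - 1*4)))² - 11297 = (18 + (9 + 9*(6 - 4)))² - 11297 = (18 + (9 + 9*2))² - 11297 = (18 + (9 + 18))² - 11297 = (18 + 27)² - 11297 = 45² - 11297 = 2025 - 11297 = -9272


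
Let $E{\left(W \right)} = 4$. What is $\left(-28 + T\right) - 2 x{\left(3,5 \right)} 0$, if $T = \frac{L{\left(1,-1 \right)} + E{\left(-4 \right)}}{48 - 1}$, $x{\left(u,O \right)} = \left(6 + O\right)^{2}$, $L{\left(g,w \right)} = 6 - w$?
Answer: $0$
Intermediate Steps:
$T = \frac{11}{47}$ ($T = \frac{\left(6 - -1\right) + 4}{48 - 1} = \frac{\left(6 + 1\right) + 4}{47} = \left(7 + 4\right) \frac{1}{47} = 11 \cdot \frac{1}{47} = \frac{11}{47} \approx 0.23404$)
$\left(-28 + T\right) - 2 x{\left(3,5 \right)} 0 = \left(-28 + \frac{11}{47}\right) - 2 \left(6 + 5\right)^{2} \cdot 0 = - \frac{1305 - 2 \cdot 11^{2} \cdot 0}{47} = - \frac{1305 \left(-2\right) 121 \cdot 0}{47} = - \frac{1305 \left(\left(-242\right) 0\right)}{47} = \left(- \frac{1305}{47}\right) 0 = 0$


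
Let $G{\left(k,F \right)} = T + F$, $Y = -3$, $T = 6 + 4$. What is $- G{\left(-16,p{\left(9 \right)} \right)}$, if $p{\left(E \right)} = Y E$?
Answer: $17$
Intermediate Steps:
$T = 10$
$p{\left(E \right)} = - 3 E$
$G{\left(k,F \right)} = 10 + F$
$- G{\left(-16,p{\left(9 \right)} \right)} = - (10 - 27) = \left(-1\right) \left(-17\right) = 17$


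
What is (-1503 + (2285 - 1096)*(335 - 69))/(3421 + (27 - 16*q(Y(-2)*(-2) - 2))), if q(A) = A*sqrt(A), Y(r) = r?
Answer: 135666301/1485832 + 314771*sqrt(2)/371458 ≈ 92.505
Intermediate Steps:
q(A) = A**(3/2)
(-1503 + (2285 - 1096)*(335 - 69))/(3421 + (27 - 16*q(Y(-2)*(-2) - 2))) = (-1503 + (2285 - 1096)*(335 - 69))/(3421 + (27 - 16*(-2*(-2) - 2)**(3/2))) = (-1503 + 1189*266)/(3421 + (27 - 16*(4 - 2)**(3/2))) = (-1503 + 316274)/(3421 + (27 - 32*sqrt(2))) = 314771/(3421 + (27 - 32*sqrt(2))) = 314771/(3448 - 32*sqrt(2))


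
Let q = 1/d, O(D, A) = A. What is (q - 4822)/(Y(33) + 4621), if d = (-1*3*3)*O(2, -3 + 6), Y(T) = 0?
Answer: -130195/124767 ≈ -1.0435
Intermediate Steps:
d = -27 (d = (-1*3*3)*(-3 + 6) = -3*3*3 = -9*3 = -27)
q = -1/27 (q = 1/(-27) = -1/27 ≈ -0.037037)
(q - 4822)/(Y(33) + 4621) = (-1/27 - 4822)/(0 + 4621) = -130195/27/4621 = -130195/27*1/4621 = -130195/124767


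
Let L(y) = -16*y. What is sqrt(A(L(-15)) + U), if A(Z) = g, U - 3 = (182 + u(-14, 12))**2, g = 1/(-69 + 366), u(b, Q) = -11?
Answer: sqrt(286620477)/99 ≈ 171.01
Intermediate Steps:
g = 1/297 ≈ 0.0033670
U = 29244 (U = 3 + (182 - 11)**2 = 3 + 171**2 = 3 + 29241 = 29244)
A(Z) = 1/297
sqrt(A(L(-15)) + U) = sqrt(1/297 + 29244) = sqrt(8685469/297) = sqrt(286620477)/99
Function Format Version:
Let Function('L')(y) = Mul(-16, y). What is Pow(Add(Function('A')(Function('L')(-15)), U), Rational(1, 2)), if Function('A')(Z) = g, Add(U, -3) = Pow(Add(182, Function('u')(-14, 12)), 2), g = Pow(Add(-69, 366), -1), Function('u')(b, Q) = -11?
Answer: Mul(Rational(1, 99), Pow(286620477, Rational(1, 2))) ≈ 171.01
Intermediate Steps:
g = Rational(1, 297) (g = Pow(297, -1) = Rational(1, 297) ≈ 0.0033670)
U = 29244 (U = Add(3, Pow(Add(182, -11), 2)) = Add(3, Pow(171, 2)) = Add(3, 29241) = 29244)
Function('A')(Z) = Rational(1, 297)
Pow(Add(Function('A')(Function('L')(-15)), U), Rational(1, 2)) = Pow(Add(Rational(1, 297), 29244), Rational(1, 2)) = Pow(Rational(8685469, 297), Rational(1, 2)) = Mul(Rational(1, 99), Pow(286620477, Rational(1, 2)))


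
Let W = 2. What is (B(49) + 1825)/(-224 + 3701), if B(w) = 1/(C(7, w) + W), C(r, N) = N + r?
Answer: 105851/201666 ≈ 0.52488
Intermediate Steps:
B(w) = 1/(9 + w) (B(w) = 1/((w + 7) + 2) = 1/((7 + w) + 2) = 1/(9 + w))
(B(49) + 1825)/(-224 + 3701) = (1/(9 + 49) + 1825)/(-224 + 3701) = (1/58 + 1825)/3477 = (1/58 + 1825)*(1/3477) = (105851/58)*(1/3477) = 105851/201666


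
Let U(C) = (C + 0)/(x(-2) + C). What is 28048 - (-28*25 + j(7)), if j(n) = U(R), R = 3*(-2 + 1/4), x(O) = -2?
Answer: 833671/29 ≈ 28747.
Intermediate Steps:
R = -21/4 (R = 3*(-2 + 1/4) = 3*(-7/4) = -21/4 ≈ -5.2500)
U(C) = C/(-2 + C) (U(C) = (C + 0)/(-2 + C) = C/(-2 + C))
j(n) = 21/29 (j(n) = -21/(4*(-2 - 21/4)) = -21/(4*(-29/4)) = -21/4*(-4/29) = 21/29)
28048 - (-28*25 + j(7)) = 28048 - (-28*25 + 21/29) = 28048 - (-700 + 21/29) = 28048 - 1*(-20279/29) = 28048 + 20279/29 = 833671/29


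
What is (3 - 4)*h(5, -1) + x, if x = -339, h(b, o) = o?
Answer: -338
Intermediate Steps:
(3 - 4)*h(5, -1) + x = (3 - 4)*(-1) - 339 = -1*(-1) - 339 = 1 - 339 = -338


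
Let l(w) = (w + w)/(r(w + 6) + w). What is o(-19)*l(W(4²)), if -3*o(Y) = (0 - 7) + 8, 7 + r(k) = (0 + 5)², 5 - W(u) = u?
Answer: 22/21 ≈ 1.0476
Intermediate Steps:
W(u) = 5 - u
r(k) = 18 (r(k) = -7 + (0 + 5)² = -7 + 5² = -7 + 25 = 18)
o(Y) = -⅓ (o(Y) = -((0 - 7) + 8)/3 = -(-7 + 8)/3 = -⅓*1 = -⅓)
l(w) = 2*w/(18 + w) (l(w) = (w + w)/(18 + w) = (2*w)/(18 + w) = 2*w/(18 + w))
o(-19)*l(W(4²)) = -2*(5 - 1*4²)/(3*(18 + (5 - 1*4²))) = -2*(5 - 1*16)/(3*(18 + (5 - 1*16))) = -2*(5 - 16)/(3*(18 + (5 - 16))) = -2*(-11)/(3*(18 - 11)) = -2*(-11)/(3*7) = -⅓*(-22/7) = 22/21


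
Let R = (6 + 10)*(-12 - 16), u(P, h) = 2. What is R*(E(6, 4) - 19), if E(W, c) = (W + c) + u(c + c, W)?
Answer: 3136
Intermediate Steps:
R = -448 (R = 16*(-28) = -448)
E(W, c) = 2 + W + c (E(W, c) = (W + c) + 2 = 2 + W + c)
R*(E(6, 4) - 19) = -448*((2 + 6 + 4) - 19) = -448*(12 - 19) = -448*(-7) = 3136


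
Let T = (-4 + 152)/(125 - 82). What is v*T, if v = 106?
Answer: 15688/43 ≈ 364.84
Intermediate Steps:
T = 148/43 ≈ 3.4419
v*T = 106*(148/43) = 15688/43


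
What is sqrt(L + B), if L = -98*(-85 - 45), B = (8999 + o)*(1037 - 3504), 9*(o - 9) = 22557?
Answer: I*sqrt(255538083)/3 ≈ 5328.5*I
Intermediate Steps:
o = 7546/3 (o = 9 + (1/9)*22557 = 9 + 7519/3 = 7546/3 ≈ 2515.3)
B = -85217581/3 (B = (8999 + 7546/3)*(1037 - 3504) = (34543/3)*(-2467) = -85217581/3 ≈ -2.8406e+7)
L = 12740 (L = -98*(-130) = 12740)
sqrt(L + B) = sqrt(12740 - 85217581/3) = sqrt(-85179361/3) = I*sqrt(255538083)/3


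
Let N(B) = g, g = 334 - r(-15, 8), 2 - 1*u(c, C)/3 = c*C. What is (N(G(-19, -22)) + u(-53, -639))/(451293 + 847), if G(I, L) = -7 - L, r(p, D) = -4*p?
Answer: -101321/452140 ≈ -0.22409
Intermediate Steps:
u(c, C) = 6 - 3*C*c (u(c, C) = 6 - 3*c*C = 6 - 3*C*c)
g = 274 (g = 334 - (-4)*(-15) = 334 - 1*60 = 334 - 60 = 274)
N(B) = 274
(N(G(-19, -22)) + u(-53, -639))/(451293 + 847) = (274 + (6 - 3*(-639)*(-53)))/(451293 + 847) = (274 + (6 - 101601))/452140 = (274 - 101595)*(1/452140) = -101321*1/452140 = -101321/452140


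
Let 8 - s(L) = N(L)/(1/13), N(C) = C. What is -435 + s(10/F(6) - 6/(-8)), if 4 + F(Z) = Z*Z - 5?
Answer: -47689/108 ≈ -441.56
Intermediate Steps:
F(Z) = -9 + Z² (F(Z) = -4 + (Z*Z - 5) = -4 + (Z² - 5) = -4 + (-5 + Z²) = -9 + Z²)
s(L) = 8 - 13*L (s(L) = 8 - L/(1/13) = 8 - L/1/13 = 8 - L*13 = 8 - 13*L)
-435 + s(10/F(6) - 6/(-8)) = -435 + (8 - 13*(10/(-9 + 6²) - 6/(-8))) = -435 + (8 - 13*(10/(-9 + 36) - 6*(-⅛))) = -435 + (8 - 13*(10/27 + ¾)) = -435 + (8 - 13*121/108) = -435 + (8 - 1573/108) = -435 - 709/108 = -47689/108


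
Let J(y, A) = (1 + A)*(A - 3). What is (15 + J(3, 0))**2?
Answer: 144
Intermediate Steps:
J(y, A) = (1 + A)*(-3 + A)
(15 + J(3, 0))**2 = (15 + (-3 + 0**2 - 2*0))**2 = (15 + (-3 + 0 + 0))**2 = (15 - 3)**2 = 12**2 = 144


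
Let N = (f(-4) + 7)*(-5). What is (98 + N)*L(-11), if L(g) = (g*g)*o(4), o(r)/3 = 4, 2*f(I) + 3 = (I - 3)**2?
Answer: -75504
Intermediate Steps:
f(I) = -3/2 + (-3 + I)**2/2 (f(I) = -3/2 + (I - 3)**2/2 = -3/2 + (-3 + I)**2/2)
o(r) = 12 (o(r) = 3*4 = 12)
N = -150 (N = ((-3/2 + (-3 - 4)**2/2) + 7)*(-5) = ((-3/2 + (1/2)*(-7)**2) + 7)*(-5) = ((-3/2 + (1/2)*49) + 7)*(-5) = ((-3/2 + 49/2) + 7)*(-5) = (23 + 7)*(-5) = 30*(-5) = -150)
L(g) = 12*g**2 (L(g) = (g*g)*12 = g**2*12 = 12*g**2)
(98 + N)*L(-11) = (98 - 150)*(12*(-11)**2) = -624*121 = -52*1452 = -75504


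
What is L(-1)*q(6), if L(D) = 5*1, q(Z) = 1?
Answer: 5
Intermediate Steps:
L(D) = 5
L(-1)*q(6) = 5*1 = 5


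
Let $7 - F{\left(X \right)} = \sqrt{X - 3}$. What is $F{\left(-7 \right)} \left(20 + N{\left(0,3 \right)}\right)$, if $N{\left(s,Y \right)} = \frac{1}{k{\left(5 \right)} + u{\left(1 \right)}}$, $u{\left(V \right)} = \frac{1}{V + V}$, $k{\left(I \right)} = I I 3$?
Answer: $\frac{21154}{151} - \frac{3022 i \sqrt{10}}{151} \approx 140.09 - 63.287 i$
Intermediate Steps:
$k{\left(I \right)} = 3 I^{2}$ ($k{\left(I \right)} = I^{2} \cdot 3 = 3 I^{2}$)
$u{\left(V \right)} = \frac{1}{2 V}$
$F{\left(X \right)} = 7 - \sqrt{-3 + X}$ ($F{\left(X \right)} = 7 - \sqrt{X - 3} = 7 - \sqrt{-3 + X}$)
$N{\left(s,Y \right)} = \frac{2}{151}$ ($N{\left(s,Y \right)} = \frac{1}{3 \cdot 5^{2} + \frac{1}{2 \cdot 1}} = \frac{1}{3 \cdot 25 + \frac{1}{2} \cdot 1} = \frac{1}{75 + \frac{1}{2}} = \frac{1}{\frac{151}{2}} = \frac{2}{151}$)
$F{\left(-7 \right)} \left(20 + N{\left(0,3 \right)}\right) = \left(7 - \sqrt{-3 - 7}\right) \left(20 + \frac{2}{151}\right) = \left(7 - \sqrt{-10}\right) \frac{3022}{151} = \left(7 - i \sqrt{10}\right) \frac{3022}{151} = \frac{21154}{151} - \frac{3022 i \sqrt{10}}{151}$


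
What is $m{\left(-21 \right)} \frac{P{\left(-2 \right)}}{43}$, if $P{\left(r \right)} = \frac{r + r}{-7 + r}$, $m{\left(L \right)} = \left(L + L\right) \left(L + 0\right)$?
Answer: $\frac{392}{43} \approx 9.1163$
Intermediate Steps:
$m{\left(L \right)} = 2 L^{2}$ ($m{\left(L \right)} = 2 L L = 2 L^{2}$)
$P{\left(r \right)} = \frac{2 r}{-7 + r}$
$m{\left(-21 \right)} \frac{P{\left(-2 \right)}}{43} = 2 \left(-21\right)^{2} \frac{2 \left(-2\right) \frac{1}{-7 - 2}}{43} = 2 \cdot 441 \cdot 2 \left(-2\right) \frac{1}{-9} \cdot \frac{1}{43} = 882 \cdot 2 \left(-2\right) \left(- \frac{1}{9}\right) \frac{1}{43} = 882 \cdot \frac{4}{9} \cdot \frac{1}{43} = 882 \cdot \frac{4}{387} = \frac{392}{43}$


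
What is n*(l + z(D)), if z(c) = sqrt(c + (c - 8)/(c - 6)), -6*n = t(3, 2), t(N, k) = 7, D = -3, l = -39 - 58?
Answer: 679/6 - 14*I/9 ≈ 113.17 - 1.5556*I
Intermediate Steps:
l = -97
n = -7/6 (n = -1/6*7 = -7/6 ≈ -1.1667)
z(c) = sqrt(c + (-8 + c)/(-6 + c))
n*(l + z(D)) = -7*(-97 + sqrt((-8 - 3 - 3*(-6 - 3))/(-6 - 3)))/6 = -7*(-97 + sqrt((-8 - 3 - 3*(-9))/(-9)))/6 = -7*(-97 + sqrt(-(-8 - 3 + 27)/9))/6 = -7*(-97 + sqrt(-1/9*16))/6 = -7*(-97 + sqrt(-16/9))/6 = -7*(-97 + 4*I/3)/6 = 679/6 - 14*I/9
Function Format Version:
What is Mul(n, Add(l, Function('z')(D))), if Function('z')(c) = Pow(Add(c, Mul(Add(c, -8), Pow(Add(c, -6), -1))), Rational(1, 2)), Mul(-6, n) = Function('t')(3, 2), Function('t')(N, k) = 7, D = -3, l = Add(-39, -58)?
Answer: Add(Rational(679, 6), Mul(Rational(-14, 9), I)) ≈ Add(113.17, Mul(-1.5556, I))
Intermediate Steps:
l = -97
n = Rational(-7, 6) (n = Mul(Rational(-1, 6), 7) = Rational(-7, 6) ≈ -1.1667)
Function('z')(c) = Pow(Add(c, Mul(Pow(Add(-6, c), -1), Add(-8, c))), Rational(1, 2)) (Function('z')(c) = Pow(Add(c, Mul(Add(-8, c), Pow(Add(-6, c), -1))), Rational(1, 2)) = Pow(Add(c, Mul(Pow(Add(-6, c), -1), Add(-8, c))), Rational(1, 2)))
Mul(n, Add(l, Function('z')(D))) = Mul(Rational(-7, 6), Add(-97, Pow(Mul(Pow(Add(-6, -3), -1), Add(-8, -3, Mul(-3, Add(-6, -3)))), Rational(1, 2)))) = Mul(Rational(-7, 6), Add(-97, Pow(Mul(Pow(-9, -1), Add(-8, -3, Mul(-3, -9))), Rational(1, 2)))) = Mul(Rational(-7, 6), Add(-97, Pow(Mul(Rational(-1, 9), Add(-8, -3, 27)), Rational(1, 2)))) = Mul(Rational(-7, 6), Add(-97, Pow(Mul(Rational(-1, 9), 16), Rational(1, 2)))) = Mul(Rational(-7, 6), Add(-97, Pow(Rational(-16, 9), Rational(1, 2)))) = Mul(Rational(-7, 6), Add(-97, Mul(Rational(4, 3), I))) = Add(Rational(679, 6), Mul(Rational(-14, 9), I))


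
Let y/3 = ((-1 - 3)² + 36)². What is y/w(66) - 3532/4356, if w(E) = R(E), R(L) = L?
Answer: 132965/1089 ≈ 122.10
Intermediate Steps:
w(E) = E
y = 8112 (y = 3*((-1 - 3)² + 36)² = 3*((-4)² + 36)² = 3*(16 + 36)² = 3*52² = 3*2704 = 8112)
y/w(66) - 3532/4356 = 8112/66 - 3532/4356 = 8112*(1/66) - 3532*1/4356 = 1352/11 - 883/1089 = 132965/1089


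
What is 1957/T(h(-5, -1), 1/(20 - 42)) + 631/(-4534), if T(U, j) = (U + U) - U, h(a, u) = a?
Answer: -8876193/22670 ≈ -391.54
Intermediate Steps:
T(U, j) = U (T(U, j) = 2*U - U = U)
1957/T(h(-5, -1), 1/(20 - 42)) + 631/(-4534) = 1957/(-5) + 631/(-4534) = 1957*(-⅕) + 631*(-1/4534) = -1957/5 - 631/4534 = -8876193/22670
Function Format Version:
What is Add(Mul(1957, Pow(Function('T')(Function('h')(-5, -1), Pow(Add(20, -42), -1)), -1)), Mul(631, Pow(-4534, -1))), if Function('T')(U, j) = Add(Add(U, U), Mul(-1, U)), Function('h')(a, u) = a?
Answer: Rational(-8876193, 22670) ≈ -391.54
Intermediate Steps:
Function('T')(U, j) = U (Function('T')(U, j) = Add(Mul(2, U), Mul(-1, U)) = U)
Add(Mul(1957, Pow(Function('T')(Function('h')(-5, -1), Pow(Add(20, -42), -1)), -1)), Mul(631, Pow(-4534, -1))) = Add(Mul(1957, Pow(-5, -1)), Mul(631, Pow(-4534, -1))) = Add(Mul(1957, Rational(-1, 5)), Mul(631, Rational(-1, 4534))) = Add(Rational(-1957, 5), Rational(-631, 4534)) = Rational(-8876193, 22670)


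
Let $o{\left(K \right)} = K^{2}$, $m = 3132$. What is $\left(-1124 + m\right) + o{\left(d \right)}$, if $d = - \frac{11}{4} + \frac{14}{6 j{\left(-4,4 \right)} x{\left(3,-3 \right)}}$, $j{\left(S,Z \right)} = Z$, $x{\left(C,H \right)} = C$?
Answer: $\frac{163177}{81} \approx 2014.5$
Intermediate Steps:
$d = - \frac{23}{9}$ ($d = - \frac{11}{4} + \frac{14}{6 \cdot 4 \cdot 3} = \left(-11\right) \frac{1}{4} + \frac{14}{24 \cdot 3} = - \frac{11}{4} + \frac{14}{72} = - \frac{11}{4} + 14 \cdot \frac{1}{72} = - \frac{11}{4} + \frac{7}{36} = - \frac{23}{9} \approx -2.5556$)
$\left(-1124 + m\right) + o{\left(d \right)} = \left(-1124 + 3132\right) + \left(- \frac{23}{9}\right)^{2} = 2008 + \frac{529}{81} = \frac{163177}{81}$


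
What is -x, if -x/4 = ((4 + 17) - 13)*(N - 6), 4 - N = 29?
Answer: -992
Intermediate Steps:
N = -25 (N = 4 - 1*29 = 4 - 29 = -25)
x = 992 (x = -4*((4 + 17) - 13)*(-25 - 6) = -4*(21 - 13)*(-31) = -32*(-31) = -4*(-248) = 992)
-x = -1*992 = -992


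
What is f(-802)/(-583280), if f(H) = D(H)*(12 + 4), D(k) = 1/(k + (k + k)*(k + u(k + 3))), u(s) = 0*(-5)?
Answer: -1/46866766730 ≈ -2.1337e-11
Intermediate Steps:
u(s) = 0
D(k) = 1/(k + 2*k²) (D(k) = 1/(k + (k + k)*(k + 0)) = 1/(k + (2*k)*k) = 1/(k + 2*k²))
f(H) = 16/(H*(1 + 2*H)) (f(H) = (1/(H*(1 + 2*H)))*(12 + 4) = (1/(H*(1 + 2*H)))*16 = 16/(H*(1 + 2*H)))
f(-802)/(-583280) = (16/(-802*(1 + 2*(-802))))/(-583280) = (16*(-1/802)/(1 - 1604))*(-1/583280) = (16*(-1/802)/(-1603))*(-1/583280) = (16*(-1/802)*(-1/1603))*(-1/583280) = (8/642803)*(-1/583280) = -1/46866766730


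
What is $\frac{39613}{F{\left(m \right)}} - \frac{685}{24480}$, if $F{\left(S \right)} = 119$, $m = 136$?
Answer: $\frac{1629655}{4896} \approx 332.85$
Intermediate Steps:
$\frac{39613}{F{\left(m \right)}} - \frac{685}{24480} = \frac{39613}{119} - \frac{685}{24480} = 39613 \cdot \frac{1}{119} - \frac{137}{4896} = \frac{5659}{17} - \frac{137}{4896} = \frac{1629655}{4896}$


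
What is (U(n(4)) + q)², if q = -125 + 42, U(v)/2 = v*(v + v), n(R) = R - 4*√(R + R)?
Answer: 374121 - 252416*√2 ≈ 17151.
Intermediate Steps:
n(R) = R - 4*√2*√R
U(v) = 4*v² (U(v) = 2*(v*(v + v)) = 2*(v*(2*v)) = 2*(2*v²) = 4*v²)
q = -83
(U(n(4)) + q)² = (4*(4 - 4*√2*√4)² - 83)² = (4*(4 - 4*√2*2)² - 83)² = (4*(4 - 8*√2)² - 83)² = (-83 + 4*(4 - 8*√2)²)²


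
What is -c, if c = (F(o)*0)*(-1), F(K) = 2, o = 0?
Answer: 0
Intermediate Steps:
c = 0 (c = (2*0)*(-1) = 0*(-1) = 0)
-c = -1*0 = 0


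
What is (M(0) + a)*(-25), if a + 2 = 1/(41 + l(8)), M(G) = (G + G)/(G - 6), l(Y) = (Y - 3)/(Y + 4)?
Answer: 24550/497 ≈ 49.396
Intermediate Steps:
l(Y) = (-3 + Y)/(4 + Y)
M(G) = 2*G/(-6 + G) (M(G) = (2*G)/(-6 + G) = 2*G/(-6 + G))
a = -982/497 (a = -2 + 1/(41 + (-3 + 8)/(4 + 8)) = -2 + 1/(41 + 5/12) = -2 + 1/(497/12) = -2 + 12/497 = -982/497 ≈ -1.9759)
(M(0) + a)*(-25) = (2*0/(-6 + 0) - 982/497)*(-25) = (2*0/(-6) - 982/497)*(-25) = (2*0*(-⅙) - 982/497)*(-25) = (0 - 982/497)*(-25) = -982/497*(-25) = 24550/497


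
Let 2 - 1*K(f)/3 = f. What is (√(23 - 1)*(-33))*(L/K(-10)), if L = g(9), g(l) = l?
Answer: -33*√22/4 ≈ -38.696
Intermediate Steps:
K(f) = 6 - 3*f
L = 9
(√(23 - 1)*(-33))*(L/K(-10)) = (√(23 - 1)*(-33))*(9/(6 - 3*(-10))) = (√22*(-33))*(9/(6 + 30)) = (-33*√22)*(9/36) = (-33*√22)*(9*(1/36)) = -33*√22*(¼) = -33*√22/4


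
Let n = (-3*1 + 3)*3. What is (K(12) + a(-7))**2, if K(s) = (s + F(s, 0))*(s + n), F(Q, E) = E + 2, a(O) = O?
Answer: 25921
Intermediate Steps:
F(Q, E) = 2 + E
n = 0 (n = (-3 + 3)*3 = 0*3 = 0)
K(s) = s*(2 + s) (K(s) = (s + (2 + 0))*(s + 0) = (s + 2)*s = (2 + s)*s = s*(2 + s))
(K(12) + a(-7))**2 = (12*(2 + 12) - 7)**2 = (12*14 - 7)**2 = (168 - 7)**2 = 161**2 = 25921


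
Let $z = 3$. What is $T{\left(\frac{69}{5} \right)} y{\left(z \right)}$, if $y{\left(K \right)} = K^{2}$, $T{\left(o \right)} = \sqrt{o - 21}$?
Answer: $\frac{54 i \sqrt{5}}{5} \approx 24.15 i$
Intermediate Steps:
$T{\left(o \right)} = \sqrt{-21 + o}$
$T{\left(\frac{69}{5} \right)} y{\left(z \right)} = \sqrt{-21 + \frac{69}{5}} \cdot 3^{2} = \sqrt{-21 + 69 \cdot \frac{1}{5}} \cdot 9 = \sqrt{-21 + \frac{69}{5}} \cdot 9 = \sqrt{- \frac{36}{5}} \cdot 9 = \frac{6 i \sqrt{5}}{5} \cdot 9 = \frac{54 i \sqrt{5}}{5}$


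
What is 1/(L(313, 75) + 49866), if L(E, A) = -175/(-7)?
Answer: 1/49891 ≈ 2.0044e-5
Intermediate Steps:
L(E, A) = 25 (L(E, A) = -175*(-⅐) = 25)
1/(L(313, 75) + 49866) = 1/(25 + 49866) = 1/49891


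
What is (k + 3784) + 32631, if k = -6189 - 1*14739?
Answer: 15487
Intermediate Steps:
k = -20928 (k = -6189 - 14739 = -20928)
(k + 3784) + 32631 = (-20928 + 3784) + 32631 = -17144 + 32631 = 15487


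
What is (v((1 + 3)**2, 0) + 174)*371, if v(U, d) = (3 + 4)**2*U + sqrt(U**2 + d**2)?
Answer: 361354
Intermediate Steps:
v(U, d) = sqrt(U**2 + d**2) + 49*U (v(U, d) = 7**2*U + sqrt(U**2 + d**2) = 49*U + sqrt(U**2 + d**2) = sqrt(U**2 + d**2) + 49*U)
(v((1 + 3)**2, 0) + 174)*371 = ((sqrt(((1 + 3)**2)**2 + 0**2) + 49*(1 + 3)**2) + 174)*371 = ((sqrt((4**2)**2 + 0) + 49*4**2) + 174)*371 = ((sqrt(16**2 + 0) + 49*16) + 174)*371 = ((sqrt(256 + 0) + 784) + 174)*371 = ((sqrt(256) + 784) + 174)*371 = ((16 + 784) + 174)*371 = (800 + 174)*371 = 974*371 = 361354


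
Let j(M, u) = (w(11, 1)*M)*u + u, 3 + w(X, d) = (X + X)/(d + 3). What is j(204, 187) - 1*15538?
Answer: 80019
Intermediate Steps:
w(X, d) = -3 + 2*X/(3 + d) (w(X, d) = -3 + (X + X)/(d + 3) = -3 + (2*X)/(3 + d) = -3 + 2*X/(3 + d))
j(M, u) = u + 5*M*u/2 (j(M, u) = (((-9 - 3*1 + 2*11)/(3 + 1))*M)*u + u = (((-9 - 3 + 22)/4)*M)*u + u = (((1/4)*10)*M)*u + u = (5*M/2)*u + u = 5*M*u/2 + u = u + 5*M*u/2)
j(204, 187) - 1*15538 = (1/2)*187*(2 + 5*204) - 1*15538 = (1/2)*187*(2 + 1020) - 15538 = (1/2)*187*1022 - 15538 = 95557 - 15538 = 80019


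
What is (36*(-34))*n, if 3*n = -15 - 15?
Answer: 12240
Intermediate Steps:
n = -10 (n = (-15 - 15)/3 = (1/3)*(-30) = -10)
(36*(-34))*n = (36*(-34))*(-10) = -1224*(-10) = 12240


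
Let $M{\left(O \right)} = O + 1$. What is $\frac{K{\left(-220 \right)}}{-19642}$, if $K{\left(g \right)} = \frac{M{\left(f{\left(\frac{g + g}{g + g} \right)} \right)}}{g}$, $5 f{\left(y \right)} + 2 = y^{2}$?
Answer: $\frac{1}{5401550} \approx 1.8513 \cdot 10^{-7}$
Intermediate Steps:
$f{\left(y \right)} = - \frac{2}{5} + \frac{y^{2}}{5}$
$M{\left(O \right)} = 1 + O$
$K{\left(g \right)} = \frac{4}{5 g}$ ($K{\left(g \right)} = \frac{1 + \left(- \frac{2}{5} + \frac{\left(\frac{g + g}{g + g}\right)^{2}}{5}\right)}{g} = \frac{1 + \left(- \frac{2}{5} + \frac{\left(\frac{2 g}{2 g}\right)^{2}}{5}\right)}{g} = \frac{1 + \left(- \frac{2}{5} + \frac{\left(2 g \frac{1}{2 g}\right)^{2}}{5}\right)}{g} = \frac{1 - \left(\frac{2}{5} - \frac{1^{2}}{5}\right)}{g} = \frac{1 + \left(- \frac{2}{5} + \frac{1}{5} \cdot 1\right)}{g} = \frac{1 + \left(- \frac{2}{5} + \frac{1}{5}\right)}{g} = \frac{1 - \frac{1}{5}}{g} = \frac{4}{5 g}$)
$\frac{K{\left(-220 \right)}}{-19642} = \frac{\frac{4}{5} \frac{1}{-220}}{-19642} = \frac{4}{5} \left(- \frac{1}{220}\right) \left(- \frac{1}{19642}\right) = \left(- \frac{1}{275}\right) \left(- \frac{1}{19642}\right) = \frac{1}{5401550}$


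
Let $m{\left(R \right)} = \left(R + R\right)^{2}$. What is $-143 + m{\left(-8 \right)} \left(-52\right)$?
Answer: $-13455$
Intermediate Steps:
$m{\left(R \right)} = 4 R^{2}$ ($m{\left(R \right)} = \left(2 R\right)^{2} = 4 R^{2}$)
$-143 + m{\left(-8 \right)} \left(-52\right) = -143 + 4 \left(-8\right)^{2} \left(-52\right) = -143 + 4 \cdot 64 \left(-52\right) = -143 + 256 \left(-52\right) = -143 - 13312 = -13455$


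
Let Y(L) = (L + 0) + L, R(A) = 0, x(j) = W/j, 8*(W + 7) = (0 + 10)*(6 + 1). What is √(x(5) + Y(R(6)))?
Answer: √35/10 ≈ 0.59161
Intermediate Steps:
W = 7/4 (W = -7 + ((0 + 10)*(6 + 1))/8 = -7 + (10*7)/8 = -7 + (⅛)*70 = -7 + 35/4 = 7/4 ≈ 1.7500)
x(j) = 7/(4*j)
Y(L) = 2*L (Y(L) = L + L = 2*L)
√(x(5) + Y(R(6))) = √((7/4)/5 + 2*0) = √((7/4)*(⅕) + 0) = √(7/20 + 0) = √(7/20) = √35/10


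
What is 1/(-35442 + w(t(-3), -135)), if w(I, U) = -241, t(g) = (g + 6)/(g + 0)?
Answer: -1/35683 ≈ -2.8025e-5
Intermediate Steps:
t(g) = (6 + g)/g
1/(-35442 + w(t(-3), -135)) = 1/(-35442 - 241) = 1/(-35683) = -1/35683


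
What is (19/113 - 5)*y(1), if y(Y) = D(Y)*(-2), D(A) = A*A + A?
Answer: 2184/113 ≈ 19.327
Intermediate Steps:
D(A) = A + A² (D(A) = A² + A = A + A²)
y(Y) = -2*Y*(1 + Y) (y(Y) = (Y*(1 + Y))*(-2) = -2*Y*(1 + Y))
(19/113 - 5)*y(1) = (19/113 - 5)*(-2*1*(1 + 1)) = (19*(1/113) - 5)*(-2*1*2) = (19/113 - 5)*(-4) = -546/113*(-4) = 2184/113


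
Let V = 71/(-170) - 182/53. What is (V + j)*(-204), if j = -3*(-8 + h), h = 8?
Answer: 208218/265 ≈ 785.73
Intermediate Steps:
V = -34703/9010 (V = 71*(-1/170) - 182*1/53 = -71/170 - 182/53 = -34703/9010 ≈ -3.8516)
j = 0 (j = -3*(-8 + 8) = -3*0 = 0)
(V + j)*(-204) = (-34703/9010 + 0)*(-204) = -34703/9010*(-204) = 208218/265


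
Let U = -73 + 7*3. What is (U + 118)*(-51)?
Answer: -3366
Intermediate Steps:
U = -52 (U = -73 + 21 = -52)
(U + 118)*(-51) = (-52 + 118)*(-51) = 66*(-51) = -3366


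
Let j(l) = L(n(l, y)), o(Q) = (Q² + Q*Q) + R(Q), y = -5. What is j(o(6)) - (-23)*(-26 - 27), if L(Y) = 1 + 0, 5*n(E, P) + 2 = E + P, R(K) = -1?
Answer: -1218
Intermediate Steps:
n(E, P) = -⅖ + E/5 + P/5 (n(E, P) = -⅖ + (E + P)/5 = -⅖ + (E/5 + P/5) = -⅖ + E/5 + P/5)
o(Q) = -1 + 2*Q² (o(Q) = (Q² + Q*Q) - 1 = (Q² + Q²) - 1 = 2*Q² - 1 = -1 + 2*Q²)
L(Y) = 1
j(l) = 1
j(o(6)) - (-23)*(-26 - 27) = 1 - (-23)*(-26 - 27) = 1 - (-23)*(-53) = 1 - 1*1219 = 1 - 1219 = -1218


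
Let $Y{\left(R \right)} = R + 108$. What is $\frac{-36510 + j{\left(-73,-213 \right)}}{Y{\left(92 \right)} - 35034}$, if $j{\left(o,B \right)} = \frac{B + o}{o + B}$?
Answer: $\frac{36509}{34834} \approx 1.0481$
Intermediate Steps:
$Y{\left(R \right)} = 108 + R$
$j{\left(o,B \right)} = 1$ ($j{\left(o,B \right)} = \frac{B + o}{B + o} = 1$)
$\frac{-36510 + j{\left(-73,-213 \right)}}{Y{\left(92 \right)} - 35034} = \frac{-36510 + 1}{\left(108 + 92\right) - 35034} = - \frac{36509}{200 - 35034} = - \frac{36509}{-34834} = \left(-36509\right) \left(- \frac{1}{34834}\right) = \frac{36509}{34834}$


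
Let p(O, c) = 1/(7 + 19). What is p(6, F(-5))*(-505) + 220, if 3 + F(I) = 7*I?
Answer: 5215/26 ≈ 200.58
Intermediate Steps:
F(I) = -3 + 7*I
p(O, c) = 1/26
p(6, F(-5))*(-505) + 220 = (1/26)*(-505) + 220 = -505/26 + 220 = 5215/26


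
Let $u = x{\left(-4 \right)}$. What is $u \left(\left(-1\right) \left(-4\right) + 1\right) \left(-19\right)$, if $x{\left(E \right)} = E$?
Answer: $380$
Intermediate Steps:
$u = -4$
$u \left(\left(-1\right) \left(-4\right) + 1\right) \left(-19\right) = - 4 \left(\left(-1\right) \left(-4\right) + 1\right) \left(-19\right) = - 4 \left(4 + 1\right) \left(-19\right) = \left(-4\right) 5 \left(-19\right) = \left(-20\right) \left(-19\right) = 380$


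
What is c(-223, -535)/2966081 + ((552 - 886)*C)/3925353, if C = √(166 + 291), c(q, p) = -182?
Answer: -182/2966081 - 334*√457/3925353 ≈ -0.0018803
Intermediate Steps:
C = √457 ≈ 21.378
c(-223, -535)/2966081 + ((552 - 886)*C)/3925353 = -182/2966081 + ((552 - 886)*√457)/3925353 = -182*1/2966081 - 334*√457*(1/3925353) = -182/2966081 - 334*√457/3925353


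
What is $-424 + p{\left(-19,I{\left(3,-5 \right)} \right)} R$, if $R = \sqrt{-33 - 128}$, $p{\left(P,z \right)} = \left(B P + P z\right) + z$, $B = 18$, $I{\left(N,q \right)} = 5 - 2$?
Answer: $-424 - 396 i \sqrt{161} \approx -424.0 - 5024.7 i$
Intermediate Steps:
$I{\left(N,q \right)} = 3$ ($I{\left(N,q \right)} = 5 - 2 = 3$)
$p{\left(P,z \right)} = z + 18 P + P z$ ($p{\left(P,z \right)} = \left(18 P + P z\right) + z = z + 18 P + P z$)
$R = i \sqrt{161}$ ($R = \sqrt{-161} = i \sqrt{161} \approx 12.689 i$)
$-424 + p{\left(-19,I{\left(3,-5 \right)} \right)} R = -424 + \left(3 + 18 \left(-19\right) - 57\right) i \sqrt{161} = -424 + \left(3 - 342 - 57\right) i \sqrt{161} = -424 - 396 i \sqrt{161}$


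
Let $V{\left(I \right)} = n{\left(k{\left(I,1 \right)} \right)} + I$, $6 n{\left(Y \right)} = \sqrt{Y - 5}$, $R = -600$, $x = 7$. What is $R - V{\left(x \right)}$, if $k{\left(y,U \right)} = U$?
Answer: $-607 - \frac{i}{3} \approx -607.0 - 0.33333 i$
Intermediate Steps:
$n{\left(Y \right)} = \frac{\sqrt{-5 + Y}}{6}$ ($n{\left(Y \right)} = \frac{\sqrt{Y - 5}}{6} = \frac{\sqrt{-5 + Y}}{6}$)
$V{\left(I \right)} = I + \frac{i}{3}$ ($V{\left(I \right)} = \frac{\sqrt{-5 + 1}}{6} + I = \frac{\sqrt{-4}}{6} + I = \frac{2 i}{6} + I = \frac{i}{3} + I = I + \frac{i}{3}$)
$R - V{\left(x \right)} = -600 - \left(7 + \frac{i}{3}\right) = -607 - \frac{i}{3}$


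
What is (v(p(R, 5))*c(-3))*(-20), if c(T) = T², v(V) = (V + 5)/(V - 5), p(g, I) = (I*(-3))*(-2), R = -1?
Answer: -252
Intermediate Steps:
p(g, I) = 6*I (p(g, I) = -3*I*(-2) = 6*I)
v(V) = (5 + V)/(-5 + V)
(v(p(R, 5))*c(-3))*(-20) = (((5 + 6*5)/(-5 + 6*5))*(-3)²)*(-20) = (((5 + 30)/(-5 + 30))*9)*(-20) = ((35/25)*9)*(-20) = (((1/25)*35)*9)*(-20) = ((7/5)*9)*(-20) = (63/5)*(-20) = -252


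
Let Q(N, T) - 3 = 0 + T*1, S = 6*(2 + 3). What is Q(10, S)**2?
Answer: 1089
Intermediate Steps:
S = 30 (S = 6*5 = 30)
Q(N, T) = 3 + T (Q(N, T) = 3 + (0 + T*1) = 3 + (0 + T) = 3 + T)
Q(10, S)**2 = (3 + 30)**2 = 33**2 = 1089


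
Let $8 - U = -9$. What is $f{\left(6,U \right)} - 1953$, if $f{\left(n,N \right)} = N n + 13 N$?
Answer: $-1630$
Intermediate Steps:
$U = 17$ ($U = 8 - -9 = 8 + 9 = 17$)
$f{\left(n,N \right)} = 13 N + N n$
$f{\left(6,U \right)} - 1953 = 17 \left(13 + 6\right) - 1953 = 17 \cdot 19 - 1953 = 323 - 1953 = -1630$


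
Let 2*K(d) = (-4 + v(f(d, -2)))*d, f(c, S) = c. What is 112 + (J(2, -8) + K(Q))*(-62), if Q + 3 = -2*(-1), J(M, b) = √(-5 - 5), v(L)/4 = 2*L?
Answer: -260 - 62*I*√10 ≈ -260.0 - 196.06*I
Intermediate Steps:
v(L) = 8*L (v(L) = 4*(2*L) = 8*L)
J(M, b) = I*√10 (J(M, b) = √(-10) = I*√10)
Q = -1 (Q = -3 - 2*(-1) = -3 + 2 = -1)
K(d) = d*(-4 + 8*d)/2 (K(d) = ((-4 + 8*d)*d)/2 = (d*(-4 + 8*d))/2 = d*(-4 + 8*d)/2)
112 + (J(2, -8) + K(Q))*(-62) = 112 + (I*√10 + 2*(-1)*(-1 + 2*(-1)))*(-62) = 112 + (I*√10 + 2*(-1)*(-1 - 2))*(-62) = 112 + (I*√10 + 2*(-1)*(-3))*(-62) = 112 + (I*√10 + 6)*(-62) = 112 + (6 + I*√10)*(-62) = 112 + (-372 - 62*I*√10) = -260 - 62*I*√10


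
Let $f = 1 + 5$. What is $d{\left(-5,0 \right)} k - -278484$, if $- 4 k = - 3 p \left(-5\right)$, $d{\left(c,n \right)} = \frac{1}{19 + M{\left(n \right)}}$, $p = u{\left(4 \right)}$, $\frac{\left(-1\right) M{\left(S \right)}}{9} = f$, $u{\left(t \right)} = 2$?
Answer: $\frac{3898779}{14} \approx 2.7848 \cdot 10^{5}$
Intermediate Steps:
$f = 6$
$M{\left(S \right)} = -54$ ($M{\left(S \right)} = \left(-9\right) 6 = -54$)
$p = 2$
$d{\left(c,n \right)} = - \frac{1}{35}$ ($d{\left(c,n \right)} = \frac{1}{19 - 54} = \frac{1}{-35} = - \frac{1}{35}$)
$k = - \frac{15}{2}$ ($k = - \frac{\left(-3\right) 2 \left(-5\right)}{4} = - \frac{\left(-6\right) \left(-5\right)}{4} = \left(- \frac{1}{4}\right) 30 = - \frac{15}{2} \approx -7.5$)
$d{\left(-5,0 \right)} k - -278484 = \left(- \frac{1}{35}\right) \left(- \frac{15}{2}\right) - -278484 = \frac{3}{14} + 278484 = \frac{3898779}{14}$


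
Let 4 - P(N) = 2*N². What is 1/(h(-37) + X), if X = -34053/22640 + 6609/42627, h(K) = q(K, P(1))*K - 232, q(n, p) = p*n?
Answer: 321691760/805725567403 ≈ 0.00039926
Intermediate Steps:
P(N) = 4 - 2*N²
q(n, p) = n*p
h(K) = -232 + 2*K² (h(K) = (K*(4 - 2*1²))*K - 232 = (K*(4 - 2*1))*K - 232 = (K*(4 - 2))*K - 232 = (K*2)*K - 232 = (2*K)*K - 232 = 2*K² - 232 = -232 + 2*K²)
X = -433983157/321691760 (X = -34053*1/22640 + 6609*(1/42627) = -34053/22640 + 2203/14209 = -433983157/321691760 ≈ -1.3491)
1/(h(-37) + X) = 1/((-232 + 2*(-37)²) - 433983157/321691760) = 1/((-232 + 2*1369) - 433983157/321691760) = 1/((-232 + 2738) - 433983157/321691760) = 1/(2506 - 433983157/321691760) = 1/(805725567403/321691760) = 321691760/805725567403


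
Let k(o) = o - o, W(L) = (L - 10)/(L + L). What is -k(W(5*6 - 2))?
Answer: 0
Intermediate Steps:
W(L) = (-10 + L)/(2*L) (W(L) = (-10 + L)/((2*L)) = (-10 + L)*(1/(2*L)) = (-10 + L)/(2*L))
k(o) = 0
-k(W(5*6 - 2)) = -1*0 = 0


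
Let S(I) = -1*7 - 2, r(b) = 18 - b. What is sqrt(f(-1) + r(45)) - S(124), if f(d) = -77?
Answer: 9 + 2*I*sqrt(26) ≈ 9.0 + 10.198*I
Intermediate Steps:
S(I) = -9 (S(I) = -7 - 2 = -9)
sqrt(f(-1) + r(45)) - S(124) = sqrt(-77 + (18 - 1*45)) - 1*(-9) = sqrt(-77 + (18 - 45)) + 9 = sqrt(-77 - 27) + 9 = sqrt(-104) + 9 = 2*I*sqrt(26) + 9 = 9 + 2*I*sqrt(26)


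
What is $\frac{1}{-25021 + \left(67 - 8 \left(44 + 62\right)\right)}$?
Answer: $- \frac{1}{25802} \approx -3.8757 \cdot 10^{-5}$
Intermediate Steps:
$\frac{1}{-25021 + \left(67 - 8 \left(44 + 62\right)\right)} = \frac{1}{-25021 + \left(67 - 848\right)} = \frac{1}{-25021 - 781} = \frac{1}{-25802} = - \frac{1}{25802}$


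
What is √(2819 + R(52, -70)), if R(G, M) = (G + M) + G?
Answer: 3*√317 ≈ 53.413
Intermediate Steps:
R(G, M) = M + 2*G
√(2819 + R(52, -70)) = √(2819 + (-70 + 2*52)) = √(2819 + (-70 + 104)) = √(2819 + 34) = √2853 = 3*√317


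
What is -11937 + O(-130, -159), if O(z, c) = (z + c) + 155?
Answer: -12071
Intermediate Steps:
O(z, c) = 155 + c + z (O(z, c) = (c + z) + 155 = 155 + c + z)
-11937 + O(-130, -159) = -11937 + (155 - 159 - 130) = -11937 - 134 = -12071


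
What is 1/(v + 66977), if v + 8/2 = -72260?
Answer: -1/5287 ≈ -0.00018914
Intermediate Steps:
v = -72264 (v = -4 - 72260 = -72264)
1/(v + 66977) = 1/(-72264 + 66977) = 1/(-5287) = -1/5287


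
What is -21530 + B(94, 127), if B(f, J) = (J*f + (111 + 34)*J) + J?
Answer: 8950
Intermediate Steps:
B(f, J) = 146*J + J*f (B(f, J) = (J*f + 145*J) + J = (145*J + J*f) + J = 146*J + J*f)
-21530 + B(94, 127) = -21530 + 127*(146 + 94) = -21530 + 127*240 = -21530 + 30480 = 8950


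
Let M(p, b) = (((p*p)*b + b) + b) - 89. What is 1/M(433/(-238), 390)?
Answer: 28322/56130857 ≈ 0.00050457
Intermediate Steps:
M(p, b) = -89 + 2*b + b*p² (M(p, b) = ((p²*b + b) + b) - 89 = ((b*p² + b) + b) - 89 = ((b + b*p²) + b) - 89 = (2*b + b*p²) - 89 = -89 + 2*b + b*p²)
1/M(433/(-238), 390) = 1/(-89 + 2*390 + 390*(433/(-238))²) = 1/(-89 + 780 + 390*(433*(-1/238))²) = 1/(-89 + 780 + 390*(-433/238)²) = 1/(-89 + 780 + 390*(187489/56644)) = 1/(-89 + 780 + 36560355/28322) = 1/(56130857/28322) = 28322/56130857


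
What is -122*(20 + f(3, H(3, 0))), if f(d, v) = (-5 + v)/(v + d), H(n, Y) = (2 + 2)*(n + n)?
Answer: -68198/27 ≈ -2525.9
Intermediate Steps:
H(n, Y) = 8*n (H(n, Y) = 4*(2*n) = 8*n)
f(d, v) = (-5 + v)/(d + v)
-122*(20 + f(3, H(3, 0))) = -122*(20 + (-5 + 8*3)/(3 + 8*3)) = -122*(20 + (-5 + 24)/(3 + 24)) = -122*(20 + 19/27) = -122*559/27 = -68198/27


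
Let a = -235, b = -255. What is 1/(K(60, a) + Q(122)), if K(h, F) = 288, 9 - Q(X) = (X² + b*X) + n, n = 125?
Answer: 1/16398 ≈ 6.0983e-5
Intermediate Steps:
Q(X) = -116 - X² + 255*X (Q(X) = 9 - ((X² - 255*X) + 125) = 9 - (125 + X² - 255*X) = 9 + (-125 - X² + 255*X) = -116 - X² + 255*X)
1/(K(60, a) + Q(122)) = 1/(288 + (-116 - 1*122² + 255*122)) = 1/(288 + (-116 - 1*14884 + 31110)) = 1/(288 + (-116 - 14884 + 31110)) = 1/(288 + 16110) = 1/16398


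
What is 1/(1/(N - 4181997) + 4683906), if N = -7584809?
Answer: 11766806/55114613224235 ≈ 2.1350e-7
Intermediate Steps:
1/(1/(N - 4181997) + 4683906) = 1/(1/(-7584809 - 4181997) + 4683906) = 1/(1/(-11766806) + 4683906) = 1/(-1/11766806 + 4683906) = 1/(55114613224235/11766806) = 11766806/55114613224235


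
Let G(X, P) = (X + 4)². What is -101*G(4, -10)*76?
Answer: -491264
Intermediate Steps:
G(X, P) = (4 + X)²
-101*G(4, -10)*76 = -101*(4 + 4)²*76 = -101*8²*76 = -101*64*76 = -6464*76 = -491264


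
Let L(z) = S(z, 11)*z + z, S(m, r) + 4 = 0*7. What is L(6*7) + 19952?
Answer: 19826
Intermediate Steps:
S(m, r) = -4 (S(m, r) = -4 + 0*7 = -4 + 0 = -4)
L(z) = -3*z (L(z) = -4*z + z = -3*z)
L(6*7) + 19952 = -18*7 + 19952 = -3*42 + 19952 = -126 + 19952 = 19826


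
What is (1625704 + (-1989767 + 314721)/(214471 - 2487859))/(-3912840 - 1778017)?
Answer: -1847928820099/6468763006758 ≈ -0.28567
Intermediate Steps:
(1625704 + (-1989767 + 314721)/(214471 - 2487859))/(-3912840 - 1778017) = (1625704 - 1675046/(-2273388))/(-5690857) = (1625704 - 1675046*(-1/2273388))*(-1/5690857) = (1625704 + 837523/1136694)*(-1/5690857) = (1847928820099/1136694)*(-1/5690857) = -1847928820099/6468763006758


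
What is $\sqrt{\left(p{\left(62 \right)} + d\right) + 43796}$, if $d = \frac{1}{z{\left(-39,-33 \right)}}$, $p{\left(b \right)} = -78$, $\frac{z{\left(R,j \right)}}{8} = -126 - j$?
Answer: $\frac{\sqrt{6049871526}}{372} \approx 209.09$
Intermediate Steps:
$z{\left(R,j \right)} = -1008 - 8 j$ ($z{\left(R,j \right)} = 8 \left(-126 - j\right) = -1008 - 8 j$)
$d = - \frac{1}{744}$ ($d = \frac{1}{-1008 - -264} = \frac{1}{-1008 + 264} = \frac{1}{-744} = - \frac{1}{744} \approx -0.0013441$)
$\sqrt{\left(p{\left(62 \right)} + d\right) + 43796} = \sqrt{\left(-78 - \frac{1}{744}\right) + 43796} = \sqrt{- \frac{58033}{744} + 43796} = \sqrt{\frac{32526191}{744}} = \frac{\sqrt{6049871526}}{372}$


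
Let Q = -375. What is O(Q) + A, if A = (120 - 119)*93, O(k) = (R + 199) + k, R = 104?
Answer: 21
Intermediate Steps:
O(k) = 303 + k (O(k) = (104 + 199) + k = 303 + k)
A = 93 (A = 1*93 = 93)
O(Q) + A = (303 - 375) + 93 = -72 + 93 = 21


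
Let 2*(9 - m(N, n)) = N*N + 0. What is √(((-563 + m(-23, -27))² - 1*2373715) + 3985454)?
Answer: 5*√365069/2 ≈ 1510.5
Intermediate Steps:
m(N, n) = 9 - N²/2 (m(N, n) = 9 - (N*N + 0)/2 = 9 - (N² + 0)/2 = 9 - N²/2)
√(((-563 + m(-23, -27))² - 1*2373715) + 3985454) = √(((-563 + (9 - ½*(-23)²))² - 1*2373715) + 3985454) = √(((-563 + (9 - ½*529))² - 2373715) + 3985454) = √(((-563 + (9 - 529/2))² - 2373715) + 3985454) = √(((-563 - 511/2)² - 2373715) + 3985454) = √(((-1637/2)² - 2373715) + 3985454) = √((2679769/4 - 2373715) + 3985454) = √(-6815091/4 + 3985454) = √(9126725/4) = 5*√365069/2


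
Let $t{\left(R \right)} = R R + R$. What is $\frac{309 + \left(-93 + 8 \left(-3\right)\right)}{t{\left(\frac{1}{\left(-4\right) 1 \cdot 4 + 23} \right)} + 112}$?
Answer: $\frac{392}{229} \approx 1.7118$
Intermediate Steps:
$t{\left(R \right)} = R + R^{2}$ ($t{\left(R \right)} = R^{2} + R = R + R^{2}$)
$\frac{309 + \left(-93 + 8 \left(-3\right)\right)}{t{\left(\frac{1}{\left(-4\right) 1 \cdot 4 + 23} \right)} + 112} = \frac{309 + \left(-93 + 8 \left(-3\right)\right)}{\frac{1 + \frac{1}{\left(-4\right) 1 \cdot 4 + 23}}{\left(-4\right) 1 \cdot 4 + 23} + 112} = \frac{309 - 117}{\frac{1 + \frac{1}{\left(-4\right) 4 + 23}}{\left(-4\right) 4 + 23} + 112} = \frac{309 - 117}{\frac{1 + \frac{1}{-16 + 23}}{-16 + 23} + 112} = \frac{192}{\frac{1 + \frac{1}{7}}{7} + 112} = \frac{192}{\frac{1}{7} \cdot \frac{8}{7} + 112} = \frac{192}{\frac{8}{49} + 112} = \frac{192}{\frac{5496}{49}} = 192 \cdot \frac{49}{5496} = \frac{392}{229}$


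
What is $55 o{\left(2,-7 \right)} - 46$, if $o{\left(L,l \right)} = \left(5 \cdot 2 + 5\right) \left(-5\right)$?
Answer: $-4171$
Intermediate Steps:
$o{\left(L,l \right)} = -75$ ($o{\left(L,l \right)} = \left(10 + 5\right) \left(-5\right) = 15 \left(-5\right) = -75$)
$55 o{\left(2,-7 \right)} - 46 = 55 \left(-75\right) - 46 = -4125 - 46 = -4171$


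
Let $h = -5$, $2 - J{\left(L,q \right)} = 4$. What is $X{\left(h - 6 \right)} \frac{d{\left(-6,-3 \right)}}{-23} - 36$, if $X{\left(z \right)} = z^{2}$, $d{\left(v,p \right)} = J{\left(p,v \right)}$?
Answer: $- \frac{586}{23} \approx -25.478$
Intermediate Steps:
$J{\left(L,q \right)} = -2$ ($J{\left(L,q \right)} = 2 - 4 = -2$)
$d{\left(v,p \right)} = -2$
$X{\left(h - 6 \right)} \frac{d{\left(-6,-3 \right)}}{-23} - 36 = \left(-5 - 6\right)^{2} \left(- \frac{2}{-23}\right) - 36 = \left(-5 - 6\right)^{2} \left(\left(-2\right) \left(- \frac{1}{23}\right)\right) - 36 = \left(-11\right)^{2} \cdot \frac{2}{23} - 36 = 121 \cdot \frac{2}{23} - 36 = \frac{242}{23} - 36 = - \frac{586}{23}$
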